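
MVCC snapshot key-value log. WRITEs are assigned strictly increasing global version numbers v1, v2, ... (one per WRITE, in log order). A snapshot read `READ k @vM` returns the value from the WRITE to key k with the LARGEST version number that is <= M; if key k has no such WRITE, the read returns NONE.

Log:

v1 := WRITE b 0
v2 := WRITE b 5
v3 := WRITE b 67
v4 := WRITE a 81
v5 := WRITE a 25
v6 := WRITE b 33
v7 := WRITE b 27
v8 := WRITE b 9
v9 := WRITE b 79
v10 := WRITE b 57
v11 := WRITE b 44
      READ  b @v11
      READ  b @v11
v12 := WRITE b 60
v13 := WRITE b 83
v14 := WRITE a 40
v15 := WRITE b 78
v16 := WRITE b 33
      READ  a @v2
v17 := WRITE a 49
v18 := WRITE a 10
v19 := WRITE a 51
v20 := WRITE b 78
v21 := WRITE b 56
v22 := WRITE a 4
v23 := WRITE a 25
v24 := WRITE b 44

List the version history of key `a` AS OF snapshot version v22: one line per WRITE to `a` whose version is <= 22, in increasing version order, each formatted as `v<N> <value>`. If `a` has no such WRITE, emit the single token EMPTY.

Answer: v4 81
v5 25
v14 40
v17 49
v18 10
v19 51
v22 4

Derivation:
Scan writes for key=a with version <= 22:
  v1 WRITE b 0 -> skip
  v2 WRITE b 5 -> skip
  v3 WRITE b 67 -> skip
  v4 WRITE a 81 -> keep
  v5 WRITE a 25 -> keep
  v6 WRITE b 33 -> skip
  v7 WRITE b 27 -> skip
  v8 WRITE b 9 -> skip
  v9 WRITE b 79 -> skip
  v10 WRITE b 57 -> skip
  v11 WRITE b 44 -> skip
  v12 WRITE b 60 -> skip
  v13 WRITE b 83 -> skip
  v14 WRITE a 40 -> keep
  v15 WRITE b 78 -> skip
  v16 WRITE b 33 -> skip
  v17 WRITE a 49 -> keep
  v18 WRITE a 10 -> keep
  v19 WRITE a 51 -> keep
  v20 WRITE b 78 -> skip
  v21 WRITE b 56 -> skip
  v22 WRITE a 4 -> keep
  v23 WRITE a 25 -> drop (> snap)
  v24 WRITE b 44 -> skip
Collected: [(4, 81), (5, 25), (14, 40), (17, 49), (18, 10), (19, 51), (22, 4)]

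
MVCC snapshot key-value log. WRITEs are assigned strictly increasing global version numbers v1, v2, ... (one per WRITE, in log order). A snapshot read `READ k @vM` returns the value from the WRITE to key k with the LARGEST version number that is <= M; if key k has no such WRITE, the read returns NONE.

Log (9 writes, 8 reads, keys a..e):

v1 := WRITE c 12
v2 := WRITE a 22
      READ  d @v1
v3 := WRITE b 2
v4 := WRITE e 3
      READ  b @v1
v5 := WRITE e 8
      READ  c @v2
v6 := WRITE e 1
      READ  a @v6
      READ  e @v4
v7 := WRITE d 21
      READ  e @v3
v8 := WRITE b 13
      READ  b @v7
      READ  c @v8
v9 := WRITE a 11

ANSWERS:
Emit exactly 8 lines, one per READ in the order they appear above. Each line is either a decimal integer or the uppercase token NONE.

v1: WRITE c=12  (c history now [(1, 12)])
v2: WRITE a=22  (a history now [(2, 22)])
READ d @v1: history=[] -> no version <= 1 -> NONE
v3: WRITE b=2  (b history now [(3, 2)])
v4: WRITE e=3  (e history now [(4, 3)])
READ b @v1: history=[(3, 2)] -> no version <= 1 -> NONE
v5: WRITE e=8  (e history now [(4, 3), (5, 8)])
READ c @v2: history=[(1, 12)] -> pick v1 -> 12
v6: WRITE e=1  (e history now [(4, 3), (5, 8), (6, 1)])
READ a @v6: history=[(2, 22)] -> pick v2 -> 22
READ e @v4: history=[(4, 3), (5, 8), (6, 1)] -> pick v4 -> 3
v7: WRITE d=21  (d history now [(7, 21)])
READ e @v3: history=[(4, 3), (5, 8), (6, 1)] -> no version <= 3 -> NONE
v8: WRITE b=13  (b history now [(3, 2), (8, 13)])
READ b @v7: history=[(3, 2), (8, 13)] -> pick v3 -> 2
READ c @v8: history=[(1, 12)] -> pick v1 -> 12
v9: WRITE a=11  (a history now [(2, 22), (9, 11)])

Answer: NONE
NONE
12
22
3
NONE
2
12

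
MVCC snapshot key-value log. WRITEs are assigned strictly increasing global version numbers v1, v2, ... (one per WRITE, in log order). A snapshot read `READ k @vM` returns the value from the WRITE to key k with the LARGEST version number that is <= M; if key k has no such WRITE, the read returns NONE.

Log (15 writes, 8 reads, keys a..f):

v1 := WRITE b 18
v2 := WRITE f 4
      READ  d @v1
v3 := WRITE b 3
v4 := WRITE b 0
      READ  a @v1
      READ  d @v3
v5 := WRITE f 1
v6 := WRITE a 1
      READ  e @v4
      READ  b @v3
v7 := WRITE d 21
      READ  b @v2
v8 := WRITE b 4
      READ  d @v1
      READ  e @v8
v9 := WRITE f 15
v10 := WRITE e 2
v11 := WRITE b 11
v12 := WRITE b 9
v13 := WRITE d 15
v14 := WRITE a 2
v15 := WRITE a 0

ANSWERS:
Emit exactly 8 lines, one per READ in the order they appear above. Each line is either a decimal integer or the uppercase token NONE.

v1: WRITE b=18  (b history now [(1, 18)])
v2: WRITE f=4  (f history now [(2, 4)])
READ d @v1: history=[] -> no version <= 1 -> NONE
v3: WRITE b=3  (b history now [(1, 18), (3, 3)])
v4: WRITE b=0  (b history now [(1, 18), (3, 3), (4, 0)])
READ a @v1: history=[] -> no version <= 1 -> NONE
READ d @v3: history=[] -> no version <= 3 -> NONE
v5: WRITE f=1  (f history now [(2, 4), (5, 1)])
v6: WRITE a=1  (a history now [(6, 1)])
READ e @v4: history=[] -> no version <= 4 -> NONE
READ b @v3: history=[(1, 18), (3, 3), (4, 0)] -> pick v3 -> 3
v7: WRITE d=21  (d history now [(7, 21)])
READ b @v2: history=[(1, 18), (3, 3), (4, 0)] -> pick v1 -> 18
v8: WRITE b=4  (b history now [(1, 18), (3, 3), (4, 0), (8, 4)])
READ d @v1: history=[(7, 21)] -> no version <= 1 -> NONE
READ e @v8: history=[] -> no version <= 8 -> NONE
v9: WRITE f=15  (f history now [(2, 4), (5, 1), (9, 15)])
v10: WRITE e=2  (e history now [(10, 2)])
v11: WRITE b=11  (b history now [(1, 18), (3, 3), (4, 0), (8, 4), (11, 11)])
v12: WRITE b=9  (b history now [(1, 18), (3, 3), (4, 0), (8, 4), (11, 11), (12, 9)])
v13: WRITE d=15  (d history now [(7, 21), (13, 15)])
v14: WRITE a=2  (a history now [(6, 1), (14, 2)])
v15: WRITE a=0  (a history now [(6, 1), (14, 2), (15, 0)])

Answer: NONE
NONE
NONE
NONE
3
18
NONE
NONE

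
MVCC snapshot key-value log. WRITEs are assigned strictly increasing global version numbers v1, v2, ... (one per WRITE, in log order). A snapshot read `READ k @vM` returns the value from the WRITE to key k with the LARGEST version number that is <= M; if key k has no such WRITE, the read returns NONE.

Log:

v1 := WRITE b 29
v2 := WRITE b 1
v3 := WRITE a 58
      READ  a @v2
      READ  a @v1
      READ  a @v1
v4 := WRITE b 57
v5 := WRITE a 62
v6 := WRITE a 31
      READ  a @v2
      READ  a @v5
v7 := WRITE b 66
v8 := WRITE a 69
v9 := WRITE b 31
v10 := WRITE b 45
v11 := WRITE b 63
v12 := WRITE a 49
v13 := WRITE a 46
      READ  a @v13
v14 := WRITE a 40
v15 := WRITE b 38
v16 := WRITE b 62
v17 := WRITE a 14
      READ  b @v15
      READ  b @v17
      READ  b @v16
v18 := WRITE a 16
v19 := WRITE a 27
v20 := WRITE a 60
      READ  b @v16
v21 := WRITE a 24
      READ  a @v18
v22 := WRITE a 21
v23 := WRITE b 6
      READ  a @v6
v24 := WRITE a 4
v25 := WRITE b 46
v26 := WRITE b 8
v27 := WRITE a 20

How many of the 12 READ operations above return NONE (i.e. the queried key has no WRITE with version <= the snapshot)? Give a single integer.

v1: WRITE b=29  (b history now [(1, 29)])
v2: WRITE b=1  (b history now [(1, 29), (2, 1)])
v3: WRITE a=58  (a history now [(3, 58)])
READ a @v2: history=[(3, 58)] -> no version <= 2 -> NONE
READ a @v1: history=[(3, 58)] -> no version <= 1 -> NONE
READ a @v1: history=[(3, 58)] -> no version <= 1 -> NONE
v4: WRITE b=57  (b history now [(1, 29), (2, 1), (4, 57)])
v5: WRITE a=62  (a history now [(3, 58), (5, 62)])
v6: WRITE a=31  (a history now [(3, 58), (5, 62), (6, 31)])
READ a @v2: history=[(3, 58), (5, 62), (6, 31)] -> no version <= 2 -> NONE
READ a @v5: history=[(3, 58), (5, 62), (6, 31)] -> pick v5 -> 62
v7: WRITE b=66  (b history now [(1, 29), (2, 1), (4, 57), (7, 66)])
v8: WRITE a=69  (a history now [(3, 58), (5, 62), (6, 31), (8, 69)])
v9: WRITE b=31  (b history now [(1, 29), (2, 1), (4, 57), (7, 66), (9, 31)])
v10: WRITE b=45  (b history now [(1, 29), (2, 1), (4, 57), (7, 66), (9, 31), (10, 45)])
v11: WRITE b=63  (b history now [(1, 29), (2, 1), (4, 57), (7, 66), (9, 31), (10, 45), (11, 63)])
v12: WRITE a=49  (a history now [(3, 58), (5, 62), (6, 31), (8, 69), (12, 49)])
v13: WRITE a=46  (a history now [(3, 58), (5, 62), (6, 31), (8, 69), (12, 49), (13, 46)])
READ a @v13: history=[(3, 58), (5, 62), (6, 31), (8, 69), (12, 49), (13, 46)] -> pick v13 -> 46
v14: WRITE a=40  (a history now [(3, 58), (5, 62), (6, 31), (8, 69), (12, 49), (13, 46), (14, 40)])
v15: WRITE b=38  (b history now [(1, 29), (2, 1), (4, 57), (7, 66), (9, 31), (10, 45), (11, 63), (15, 38)])
v16: WRITE b=62  (b history now [(1, 29), (2, 1), (4, 57), (7, 66), (9, 31), (10, 45), (11, 63), (15, 38), (16, 62)])
v17: WRITE a=14  (a history now [(3, 58), (5, 62), (6, 31), (8, 69), (12, 49), (13, 46), (14, 40), (17, 14)])
READ b @v15: history=[(1, 29), (2, 1), (4, 57), (7, 66), (9, 31), (10, 45), (11, 63), (15, 38), (16, 62)] -> pick v15 -> 38
READ b @v17: history=[(1, 29), (2, 1), (4, 57), (7, 66), (9, 31), (10, 45), (11, 63), (15, 38), (16, 62)] -> pick v16 -> 62
READ b @v16: history=[(1, 29), (2, 1), (4, 57), (7, 66), (9, 31), (10, 45), (11, 63), (15, 38), (16, 62)] -> pick v16 -> 62
v18: WRITE a=16  (a history now [(3, 58), (5, 62), (6, 31), (8, 69), (12, 49), (13, 46), (14, 40), (17, 14), (18, 16)])
v19: WRITE a=27  (a history now [(3, 58), (5, 62), (6, 31), (8, 69), (12, 49), (13, 46), (14, 40), (17, 14), (18, 16), (19, 27)])
v20: WRITE a=60  (a history now [(3, 58), (5, 62), (6, 31), (8, 69), (12, 49), (13, 46), (14, 40), (17, 14), (18, 16), (19, 27), (20, 60)])
READ b @v16: history=[(1, 29), (2, 1), (4, 57), (7, 66), (9, 31), (10, 45), (11, 63), (15, 38), (16, 62)] -> pick v16 -> 62
v21: WRITE a=24  (a history now [(3, 58), (5, 62), (6, 31), (8, 69), (12, 49), (13, 46), (14, 40), (17, 14), (18, 16), (19, 27), (20, 60), (21, 24)])
READ a @v18: history=[(3, 58), (5, 62), (6, 31), (8, 69), (12, 49), (13, 46), (14, 40), (17, 14), (18, 16), (19, 27), (20, 60), (21, 24)] -> pick v18 -> 16
v22: WRITE a=21  (a history now [(3, 58), (5, 62), (6, 31), (8, 69), (12, 49), (13, 46), (14, 40), (17, 14), (18, 16), (19, 27), (20, 60), (21, 24), (22, 21)])
v23: WRITE b=6  (b history now [(1, 29), (2, 1), (4, 57), (7, 66), (9, 31), (10, 45), (11, 63), (15, 38), (16, 62), (23, 6)])
READ a @v6: history=[(3, 58), (5, 62), (6, 31), (8, 69), (12, 49), (13, 46), (14, 40), (17, 14), (18, 16), (19, 27), (20, 60), (21, 24), (22, 21)] -> pick v6 -> 31
v24: WRITE a=4  (a history now [(3, 58), (5, 62), (6, 31), (8, 69), (12, 49), (13, 46), (14, 40), (17, 14), (18, 16), (19, 27), (20, 60), (21, 24), (22, 21), (24, 4)])
v25: WRITE b=46  (b history now [(1, 29), (2, 1), (4, 57), (7, 66), (9, 31), (10, 45), (11, 63), (15, 38), (16, 62), (23, 6), (25, 46)])
v26: WRITE b=8  (b history now [(1, 29), (2, 1), (4, 57), (7, 66), (9, 31), (10, 45), (11, 63), (15, 38), (16, 62), (23, 6), (25, 46), (26, 8)])
v27: WRITE a=20  (a history now [(3, 58), (5, 62), (6, 31), (8, 69), (12, 49), (13, 46), (14, 40), (17, 14), (18, 16), (19, 27), (20, 60), (21, 24), (22, 21), (24, 4), (27, 20)])
Read results in order: ['NONE', 'NONE', 'NONE', 'NONE', '62', '46', '38', '62', '62', '62', '16', '31']
NONE count = 4

Answer: 4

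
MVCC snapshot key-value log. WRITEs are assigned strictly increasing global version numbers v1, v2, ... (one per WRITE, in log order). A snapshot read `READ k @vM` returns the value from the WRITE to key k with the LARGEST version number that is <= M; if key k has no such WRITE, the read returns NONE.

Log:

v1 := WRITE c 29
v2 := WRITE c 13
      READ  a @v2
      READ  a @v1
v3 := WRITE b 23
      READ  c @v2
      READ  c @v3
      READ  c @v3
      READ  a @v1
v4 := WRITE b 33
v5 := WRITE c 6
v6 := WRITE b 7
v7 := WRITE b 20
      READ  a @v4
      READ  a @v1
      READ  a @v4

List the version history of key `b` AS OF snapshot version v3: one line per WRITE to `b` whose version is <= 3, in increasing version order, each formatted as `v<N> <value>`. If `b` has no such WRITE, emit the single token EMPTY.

Scan writes for key=b with version <= 3:
  v1 WRITE c 29 -> skip
  v2 WRITE c 13 -> skip
  v3 WRITE b 23 -> keep
  v4 WRITE b 33 -> drop (> snap)
  v5 WRITE c 6 -> skip
  v6 WRITE b 7 -> drop (> snap)
  v7 WRITE b 20 -> drop (> snap)
Collected: [(3, 23)]

Answer: v3 23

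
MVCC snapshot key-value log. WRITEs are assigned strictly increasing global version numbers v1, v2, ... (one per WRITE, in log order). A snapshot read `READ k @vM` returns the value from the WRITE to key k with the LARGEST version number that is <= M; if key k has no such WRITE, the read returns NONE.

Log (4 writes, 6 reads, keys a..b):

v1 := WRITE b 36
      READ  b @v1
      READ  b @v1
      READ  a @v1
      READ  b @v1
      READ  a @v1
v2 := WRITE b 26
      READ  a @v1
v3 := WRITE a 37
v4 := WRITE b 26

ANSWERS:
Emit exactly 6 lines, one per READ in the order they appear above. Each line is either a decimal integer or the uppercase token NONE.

v1: WRITE b=36  (b history now [(1, 36)])
READ b @v1: history=[(1, 36)] -> pick v1 -> 36
READ b @v1: history=[(1, 36)] -> pick v1 -> 36
READ a @v1: history=[] -> no version <= 1 -> NONE
READ b @v1: history=[(1, 36)] -> pick v1 -> 36
READ a @v1: history=[] -> no version <= 1 -> NONE
v2: WRITE b=26  (b history now [(1, 36), (2, 26)])
READ a @v1: history=[] -> no version <= 1 -> NONE
v3: WRITE a=37  (a history now [(3, 37)])
v4: WRITE b=26  (b history now [(1, 36), (2, 26), (4, 26)])

Answer: 36
36
NONE
36
NONE
NONE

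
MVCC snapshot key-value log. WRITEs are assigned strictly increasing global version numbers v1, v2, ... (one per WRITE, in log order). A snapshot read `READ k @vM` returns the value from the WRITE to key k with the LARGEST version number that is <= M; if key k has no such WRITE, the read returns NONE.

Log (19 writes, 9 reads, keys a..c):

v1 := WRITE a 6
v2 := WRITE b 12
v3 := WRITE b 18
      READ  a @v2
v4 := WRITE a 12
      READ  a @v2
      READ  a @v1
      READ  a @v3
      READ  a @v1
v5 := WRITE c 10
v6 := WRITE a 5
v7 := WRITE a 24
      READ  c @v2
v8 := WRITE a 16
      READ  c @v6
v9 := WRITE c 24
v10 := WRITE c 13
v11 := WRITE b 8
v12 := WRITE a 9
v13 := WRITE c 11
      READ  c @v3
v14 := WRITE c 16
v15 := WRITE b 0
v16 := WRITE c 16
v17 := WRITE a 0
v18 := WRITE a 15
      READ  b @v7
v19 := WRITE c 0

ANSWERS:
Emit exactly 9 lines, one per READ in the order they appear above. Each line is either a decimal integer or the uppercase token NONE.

v1: WRITE a=6  (a history now [(1, 6)])
v2: WRITE b=12  (b history now [(2, 12)])
v3: WRITE b=18  (b history now [(2, 12), (3, 18)])
READ a @v2: history=[(1, 6)] -> pick v1 -> 6
v4: WRITE a=12  (a history now [(1, 6), (4, 12)])
READ a @v2: history=[(1, 6), (4, 12)] -> pick v1 -> 6
READ a @v1: history=[(1, 6), (4, 12)] -> pick v1 -> 6
READ a @v3: history=[(1, 6), (4, 12)] -> pick v1 -> 6
READ a @v1: history=[(1, 6), (4, 12)] -> pick v1 -> 6
v5: WRITE c=10  (c history now [(5, 10)])
v6: WRITE a=5  (a history now [(1, 6), (4, 12), (6, 5)])
v7: WRITE a=24  (a history now [(1, 6), (4, 12), (6, 5), (7, 24)])
READ c @v2: history=[(5, 10)] -> no version <= 2 -> NONE
v8: WRITE a=16  (a history now [(1, 6), (4, 12), (6, 5), (7, 24), (8, 16)])
READ c @v6: history=[(5, 10)] -> pick v5 -> 10
v9: WRITE c=24  (c history now [(5, 10), (9, 24)])
v10: WRITE c=13  (c history now [(5, 10), (9, 24), (10, 13)])
v11: WRITE b=8  (b history now [(2, 12), (3, 18), (11, 8)])
v12: WRITE a=9  (a history now [(1, 6), (4, 12), (6, 5), (7, 24), (8, 16), (12, 9)])
v13: WRITE c=11  (c history now [(5, 10), (9, 24), (10, 13), (13, 11)])
READ c @v3: history=[(5, 10), (9, 24), (10, 13), (13, 11)] -> no version <= 3 -> NONE
v14: WRITE c=16  (c history now [(5, 10), (9, 24), (10, 13), (13, 11), (14, 16)])
v15: WRITE b=0  (b history now [(2, 12), (3, 18), (11, 8), (15, 0)])
v16: WRITE c=16  (c history now [(5, 10), (9, 24), (10, 13), (13, 11), (14, 16), (16, 16)])
v17: WRITE a=0  (a history now [(1, 6), (4, 12), (6, 5), (7, 24), (8, 16), (12, 9), (17, 0)])
v18: WRITE a=15  (a history now [(1, 6), (4, 12), (6, 5), (7, 24), (8, 16), (12, 9), (17, 0), (18, 15)])
READ b @v7: history=[(2, 12), (3, 18), (11, 8), (15, 0)] -> pick v3 -> 18
v19: WRITE c=0  (c history now [(5, 10), (9, 24), (10, 13), (13, 11), (14, 16), (16, 16), (19, 0)])

Answer: 6
6
6
6
6
NONE
10
NONE
18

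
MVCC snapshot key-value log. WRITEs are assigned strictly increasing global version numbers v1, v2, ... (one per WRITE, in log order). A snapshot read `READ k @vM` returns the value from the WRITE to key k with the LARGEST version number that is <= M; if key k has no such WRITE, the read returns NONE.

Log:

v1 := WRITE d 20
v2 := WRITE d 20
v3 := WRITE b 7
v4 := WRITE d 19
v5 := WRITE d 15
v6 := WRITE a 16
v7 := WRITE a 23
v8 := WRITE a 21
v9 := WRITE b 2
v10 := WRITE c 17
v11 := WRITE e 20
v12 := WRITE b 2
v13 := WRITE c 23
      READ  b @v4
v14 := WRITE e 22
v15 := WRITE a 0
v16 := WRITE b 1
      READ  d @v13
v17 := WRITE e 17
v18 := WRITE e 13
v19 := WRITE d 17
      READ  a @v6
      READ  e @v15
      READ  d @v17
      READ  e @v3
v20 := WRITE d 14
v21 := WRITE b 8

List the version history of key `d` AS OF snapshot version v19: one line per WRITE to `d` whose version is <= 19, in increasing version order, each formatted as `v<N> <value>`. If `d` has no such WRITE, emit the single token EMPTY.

Answer: v1 20
v2 20
v4 19
v5 15
v19 17

Derivation:
Scan writes for key=d with version <= 19:
  v1 WRITE d 20 -> keep
  v2 WRITE d 20 -> keep
  v3 WRITE b 7 -> skip
  v4 WRITE d 19 -> keep
  v5 WRITE d 15 -> keep
  v6 WRITE a 16 -> skip
  v7 WRITE a 23 -> skip
  v8 WRITE a 21 -> skip
  v9 WRITE b 2 -> skip
  v10 WRITE c 17 -> skip
  v11 WRITE e 20 -> skip
  v12 WRITE b 2 -> skip
  v13 WRITE c 23 -> skip
  v14 WRITE e 22 -> skip
  v15 WRITE a 0 -> skip
  v16 WRITE b 1 -> skip
  v17 WRITE e 17 -> skip
  v18 WRITE e 13 -> skip
  v19 WRITE d 17 -> keep
  v20 WRITE d 14 -> drop (> snap)
  v21 WRITE b 8 -> skip
Collected: [(1, 20), (2, 20), (4, 19), (5, 15), (19, 17)]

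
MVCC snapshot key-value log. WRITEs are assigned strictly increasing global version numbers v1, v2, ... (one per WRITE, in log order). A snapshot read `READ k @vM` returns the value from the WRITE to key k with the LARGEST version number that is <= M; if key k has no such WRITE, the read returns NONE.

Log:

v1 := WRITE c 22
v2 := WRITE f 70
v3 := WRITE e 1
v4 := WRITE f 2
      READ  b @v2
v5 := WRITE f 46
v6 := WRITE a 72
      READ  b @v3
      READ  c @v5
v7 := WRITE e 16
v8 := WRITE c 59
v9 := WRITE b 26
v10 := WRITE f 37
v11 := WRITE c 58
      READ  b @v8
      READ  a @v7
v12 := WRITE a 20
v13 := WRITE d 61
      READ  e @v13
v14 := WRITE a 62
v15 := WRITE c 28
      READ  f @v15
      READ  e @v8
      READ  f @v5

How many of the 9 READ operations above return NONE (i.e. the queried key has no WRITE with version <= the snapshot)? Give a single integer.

Answer: 3

Derivation:
v1: WRITE c=22  (c history now [(1, 22)])
v2: WRITE f=70  (f history now [(2, 70)])
v3: WRITE e=1  (e history now [(3, 1)])
v4: WRITE f=2  (f history now [(2, 70), (4, 2)])
READ b @v2: history=[] -> no version <= 2 -> NONE
v5: WRITE f=46  (f history now [(2, 70), (4, 2), (5, 46)])
v6: WRITE a=72  (a history now [(6, 72)])
READ b @v3: history=[] -> no version <= 3 -> NONE
READ c @v5: history=[(1, 22)] -> pick v1 -> 22
v7: WRITE e=16  (e history now [(3, 1), (7, 16)])
v8: WRITE c=59  (c history now [(1, 22), (8, 59)])
v9: WRITE b=26  (b history now [(9, 26)])
v10: WRITE f=37  (f history now [(2, 70), (4, 2), (5, 46), (10, 37)])
v11: WRITE c=58  (c history now [(1, 22), (8, 59), (11, 58)])
READ b @v8: history=[(9, 26)] -> no version <= 8 -> NONE
READ a @v7: history=[(6, 72)] -> pick v6 -> 72
v12: WRITE a=20  (a history now [(6, 72), (12, 20)])
v13: WRITE d=61  (d history now [(13, 61)])
READ e @v13: history=[(3, 1), (7, 16)] -> pick v7 -> 16
v14: WRITE a=62  (a history now [(6, 72), (12, 20), (14, 62)])
v15: WRITE c=28  (c history now [(1, 22), (8, 59), (11, 58), (15, 28)])
READ f @v15: history=[(2, 70), (4, 2), (5, 46), (10, 37)] -> pick v10 -> 37
READ e @v8: history=[(3, 1), (7, 16)] -> pick v7 -> 16
READ f @v5: history=[(2, 70), (4, 2), (5, 46), (10, 37)] -> pick v5 -> 46
Read results in order: ['NONE', 'NONE', '22', 'NONE', '72', '16', '37', '16', '46']
NONE count = 3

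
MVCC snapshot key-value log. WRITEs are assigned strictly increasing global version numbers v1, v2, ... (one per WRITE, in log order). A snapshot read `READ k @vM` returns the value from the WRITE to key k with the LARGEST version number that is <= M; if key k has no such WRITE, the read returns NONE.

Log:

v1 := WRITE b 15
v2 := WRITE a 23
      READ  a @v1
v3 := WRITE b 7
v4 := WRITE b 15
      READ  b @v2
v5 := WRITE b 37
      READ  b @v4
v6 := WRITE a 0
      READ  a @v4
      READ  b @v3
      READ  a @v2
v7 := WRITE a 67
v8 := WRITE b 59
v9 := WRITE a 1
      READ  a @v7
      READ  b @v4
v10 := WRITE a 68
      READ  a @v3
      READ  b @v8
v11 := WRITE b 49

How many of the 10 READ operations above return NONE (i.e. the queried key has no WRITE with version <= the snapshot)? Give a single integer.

v1: WRITE b=15  (b history now [(1, 15)])
v2: WRITE a=23  (a history now [(2, 23)])
READ a @v1: history=[(2, 23)] -> no version <= 1 -> NONE
v3: WRITE b=7  (b history now [(1, 15), (3, 7)])
v4: WRITE b=15  (b history now [(1, 15), (3, 7), (4, 15)])
READ b @v2: history=[(1, 15), (3, 7), (4, 15)] -> pick v1 -> 15
v5: WRITE b=37  (b history now [(1, 15), (3, 7), (4, 15), (5, 37)])
READ b @v4: history=[(1, 15), (3, 7), (4, 15), (5, 37)] -> pick v4 -> 15
v6: WRITE a=0  (a history now [(2, 23), (6, 0)])
READ a @v4: history=[(2, 23), (6, 0)] -> pick v2 -> 23
READ b @v3: history=[(1, 15), (3, 7), (4, 15), (5, 37)] -> pick v3 -> 7
READ a @v2: history=[(2, 23), (6, 0)] -> pick v2 -> 23
v7: WRITE a=67  (a history now [(2, 23), (6, 0), (7, 67)])
v8: WRITE b=59  (b history now [(1, 15), (3, 7), (4, 15), (5, 37), (8, 59)])
v9: WRITE a=1  (a history now [(2, 23), (6, 0), (7, 67), (9, 1)])
READ a @v7: history=[(2, 23), (6, 0), (7, 67), (9, 1)] -> pick v7 -> 67
READ b @v4: history=[(1, 15), (3, 7), (4, 15), (5, 37), (8, 59)] -> pick v4 -> 15
v10: WRITE a=68  (a history now [(2, 23), (6, 0), (7, 67), (9, 1), (10, 68)])
READ a @v3: history=[(2, 23), (6, 0), (7, 67), (9, 1), (10, 68)] -> pick v2 -> 23
READ b @v8: history=[(1, 15), (3, 7), (4, 15), (5, 37), (8, 59)] -> pick v8 -> 59
v11: WRITE b=49  (b history now [(1, 15), (3, 7), (4, 15), (5, 37), (8, 59), (11, 49)])
Read results in order: ['NONE', '15', '15', '23', '7', '23', '67', '15', '23', '59']
NONE count = 1

Answer: 1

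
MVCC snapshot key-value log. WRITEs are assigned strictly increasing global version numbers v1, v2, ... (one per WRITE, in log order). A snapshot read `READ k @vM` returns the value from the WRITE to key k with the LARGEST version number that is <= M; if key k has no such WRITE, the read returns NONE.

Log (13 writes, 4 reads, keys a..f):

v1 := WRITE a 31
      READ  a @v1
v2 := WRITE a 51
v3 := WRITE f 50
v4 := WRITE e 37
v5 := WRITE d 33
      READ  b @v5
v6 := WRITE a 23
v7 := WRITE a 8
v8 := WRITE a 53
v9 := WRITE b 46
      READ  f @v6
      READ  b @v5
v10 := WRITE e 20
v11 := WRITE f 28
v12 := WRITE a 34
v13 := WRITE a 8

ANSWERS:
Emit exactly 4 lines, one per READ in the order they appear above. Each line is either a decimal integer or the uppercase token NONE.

v1: WRITE a=31  (a history now [(1, 31)])
READ a @v1: history=[(1, 31)] -> pick v1 -> 31
v2: WRITE a=51  (a history now [(1, 31), (2, 51)])
v3: WRITE f=50  (f history now [(3, 50)])
v4: WRITE e=37  (e history now [(4, 37)])
v5: WRITE d=33  (d history now [(5, 33)])
READ b @v5: history=[] -> no version <= 5 -> NONE
v6: WRITE a=23  (a history now [(1, 31), (2, 51), (6, 23)])
v7: WRITE a=8  (a history now [(1, 31), (2, 51), (6, 23), (7, 8)])
v8: WRITE a=53  (a history now [(1, 31), (2, 51), (6, 23), (7, 8), (8, 53)])
v9: WRITE b=46  (b history now [(9, 46)])
READ f @v6: history=[(3, 50)] -> pick v3 -> 50
READ b @v5: history=[(9, 46)] -> no version <= 5 -> NONE
v10: WRITE e=20  (e history now [(4, 37), (10, 20)])
v11: WRITE f=28  (f history now [(3, 50), (11, 28)])
v12: WRITE a=34  (a history now [(1, 31), (2, 51), (6, 23), (7, 8), (8, 53), (12, 34)])
v13: WRITE a=8  (a history now [(1, 31), (2, 51), (6, 23), (7, 8), (8, 53), (12, 34), (13, 8)])

Answer: 31
NONE
50
NONE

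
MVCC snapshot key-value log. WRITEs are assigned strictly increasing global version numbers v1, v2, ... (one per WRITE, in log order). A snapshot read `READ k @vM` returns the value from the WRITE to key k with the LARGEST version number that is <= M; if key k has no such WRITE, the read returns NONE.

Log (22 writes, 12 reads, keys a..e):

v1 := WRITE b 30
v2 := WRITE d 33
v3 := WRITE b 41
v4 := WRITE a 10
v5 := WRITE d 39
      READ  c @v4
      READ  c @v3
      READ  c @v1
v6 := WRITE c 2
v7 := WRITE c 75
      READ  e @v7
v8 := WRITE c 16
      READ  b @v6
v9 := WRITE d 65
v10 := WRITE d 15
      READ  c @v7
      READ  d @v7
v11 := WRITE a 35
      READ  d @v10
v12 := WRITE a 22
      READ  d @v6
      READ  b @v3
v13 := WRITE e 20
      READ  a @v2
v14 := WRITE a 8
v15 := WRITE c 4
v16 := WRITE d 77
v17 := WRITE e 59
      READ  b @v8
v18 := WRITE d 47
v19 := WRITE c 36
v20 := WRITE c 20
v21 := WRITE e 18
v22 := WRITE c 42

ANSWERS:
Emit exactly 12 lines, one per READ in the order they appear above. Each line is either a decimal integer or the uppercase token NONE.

Answer: NONE
NONE
NONE
NONE
41
75
39
15
39
41
NONE
41

Derivation:
v1: WRITE b=30  (b history now [(1, 30)])
v2: WRITE d=33  (d history now [(2, 33)])
v3: WRITE b=41  (b history now [(1, 30), (3, 41)])
v4: WRITE a=10  (a history now [(4, 10)])
v5: WRITE d=39  (d history now [(2, 33), (5, 39)])
READ c @v4: history=[] -> no version <= 4 -> NONE
READ c @v3: history=[] -> no version <= 3 -> NONE
READ c @v1: history=[] -> no version <= 1 -> NONE
v6: WRITE c=2  (c history now [(6, 2)])
v7: WRITE c=75  (c history now [(6, 2), (7, 75)])
READ e @v7: history=[] -> no version <= 7 -> NONE
v8: WRITE c=16  (c history now [(6, 2), (7, 75), (8, 16)])
READ b @v6: history=[(1, 30), (3, 41)] -> pick v3 -> 41
v9: WRITE d=65  (d history now [(2, 33), (5, 39), (9, 65)])
v10: WRITE d=15  (d history now [(2, 33), (5, 39), (9, 65), (10, 15)])
READ c @v7: history=[(6, 2), (7, 75), (8, 16)] -> pick v7 -> 75
READ d @v7: history=[(2, 33), (5, 39), (9, 65), (10, 15)] -> pick v5 -> 39
v11: WRITE a=35  (a history now [(4, 10), (11, 35)])
READ d @v10: history=[(2, 33), (5, 39), (9, 65), (10, 15)] -> pick v10 -> 15
v12: WRITE a=22  (a history now [(4, 10), (11, 35), (12, 22)])
READ d @v6: history=[(2, 33), (5, 39), (9, 65), (10, 15)] -> pick v5 -> 39
READ b @v3: history=[(1, 30), (3, 41)] -> pick v3 -> 41
v13: WRITE e=20  (e history now [(13, 20)])
READ a @v2: history=[(4, 10), (11, 35), (12, 22)] -> no version <= 2 -> NONE
v14: WRITE a=8  (a history now [(4, 10), (11, 35), (12, 22), (14, 8)])
v15: WRITE c=4  (c history now [(6, 2), (7, 75), (8, 16), (15, 4)])
v16: WRITE d=77  (d history now [(2, 33), (5, 39), (9, 65), (10, 15), (16, 77)])
v17: WRITE e=59  (e history now [(13, 20), (17, 59)])
READ b @v8: history=[(1, 30), (3, 41)] -> pick v3 -> 41
v18: WRITE d=47  (d history now [(2, 33), (5, 39), (9, 65), (10, 15), (16, 77), (18, 47)])
v19: WRITE c=36  (c history now [(6, 2), (7, 75), (8, 16), (15, 4), (19, 36)])
v20: WRITE c=20  (c history now [(6, 2), (7, 75), (8, 16), (15, 4), (19, 36), (20, 20)])
v21: WRITE e=18  (e history now [(13, 20), (17, 59), (21, 18)])
v22: WRITE c=42  (c history now [(6, 2), (7, 75), (8, 16), (15, 4), (19, 36), (20, 20), (22, 42)])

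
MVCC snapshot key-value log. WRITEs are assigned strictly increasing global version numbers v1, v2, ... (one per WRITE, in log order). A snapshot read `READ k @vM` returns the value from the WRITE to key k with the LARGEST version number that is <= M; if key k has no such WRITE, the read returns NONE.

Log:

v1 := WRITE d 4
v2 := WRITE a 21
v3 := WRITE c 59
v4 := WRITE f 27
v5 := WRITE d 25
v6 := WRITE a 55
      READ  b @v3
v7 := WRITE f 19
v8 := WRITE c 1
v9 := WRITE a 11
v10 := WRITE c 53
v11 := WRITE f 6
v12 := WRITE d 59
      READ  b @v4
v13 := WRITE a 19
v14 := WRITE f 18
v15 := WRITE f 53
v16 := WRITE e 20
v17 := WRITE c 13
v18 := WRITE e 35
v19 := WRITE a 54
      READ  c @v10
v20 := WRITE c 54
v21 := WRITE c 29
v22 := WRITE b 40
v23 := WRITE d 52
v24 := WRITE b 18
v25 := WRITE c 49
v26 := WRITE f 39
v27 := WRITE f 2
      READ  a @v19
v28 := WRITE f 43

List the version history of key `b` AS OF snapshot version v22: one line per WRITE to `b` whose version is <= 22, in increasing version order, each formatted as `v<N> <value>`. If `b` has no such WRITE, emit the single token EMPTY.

Scan writes for key=b with version <= 22:
  v1 WRITE d 4 -> skip
  v2 WRITE a 21 -> skip
  v3 WRITE c 59 -> skip
  v4 WRITE f 27 -> skip
  v5 WRITE d 25 -> skip
  v6 WRITE a 55 -> skip
  v7 WRITE f 19 -> skip
  v8 WRITE c 1 -> skip
  v9 WRITE a 11 -> skip
  v10 WRITE c 53 -> skip
  v11 WRITE f 6 -> skip
  v12 WRITE d 59 -> skip
  v13 WRITE a 19 -> skip
  v14 WRITE f 18 -> skip
  v15 WRITE f 53 -> skip
  v16 WRITE e 20 -> skip
  v17 WRITE c 13 -> skip
  v18 WRITE e 35 -> skip
  v19 WRITE a 54 -> skip
  v20 WRITE c 54 -> skip
  v21 WRITE c 29 -> skip
  v22 WRITE b 40 -> keep
  v23 WRITE d 52 -> skip
  v24 WRITE b 18 -> drop (> snap)
  v25 WRITE c 49 -> skip
  v26 WRITE f 39 -> skip
  v27 WRITE f 2 -> skip
  v28 WRITE f 43 -> skip
Collected: [(22, 40)]

Answer: v22 40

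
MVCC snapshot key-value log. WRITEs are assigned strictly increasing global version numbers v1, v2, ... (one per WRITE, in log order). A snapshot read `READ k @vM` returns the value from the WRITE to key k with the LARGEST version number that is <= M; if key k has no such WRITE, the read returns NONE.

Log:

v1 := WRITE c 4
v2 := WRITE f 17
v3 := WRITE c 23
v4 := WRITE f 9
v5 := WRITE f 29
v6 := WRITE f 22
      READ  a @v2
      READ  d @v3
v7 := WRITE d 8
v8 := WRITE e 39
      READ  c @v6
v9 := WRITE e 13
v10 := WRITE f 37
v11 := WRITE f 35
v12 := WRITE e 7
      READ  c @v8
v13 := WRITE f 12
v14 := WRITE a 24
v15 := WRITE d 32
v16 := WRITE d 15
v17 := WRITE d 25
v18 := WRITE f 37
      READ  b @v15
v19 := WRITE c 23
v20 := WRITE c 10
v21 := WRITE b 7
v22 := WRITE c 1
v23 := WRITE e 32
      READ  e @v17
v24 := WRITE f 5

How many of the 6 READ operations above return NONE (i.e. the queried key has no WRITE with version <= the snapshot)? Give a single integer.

v1: WRITE c=4  (c history now [(1, 4)])
v2: WRITE f=17  (f history now [(2, 17)])
v3: WRITE c=23  (c history now [(1, 4), (3, 23)])
v4: WRITE f=9  (f history now [(2, 17), (4, 9)])
v5: WRITE f=29  (f history now [(2, 17), (4, 9), (5, 29)])
v6: WRITE f=22  (f history now [(2, 17), (4, 9), (5, 29), (6, 22)])
READ a @v2: history=[] -> no version <= 2 -> NONE
READ d @v3: history=[] -> no version <= 3 -> NONE
v7: WRITE d=8  (d history now [(7, 8)])
v8: WRITE e=39  (e history now [(8, 39)])
READ c @v6: history=[(1, 4), (3, 23)] -> pick v3 -> 23
v9: WRITE e=13  (e history now [(8, 39), (9, 13)])
v10: WRITE f=37  (f history now [(2, 17), (4, 9), (5, 29), (6, 22), (10, 37)])
v11: WRITE f=35  (f history now [(2, 17), (4, 9), (5, 29), (6, 22), (10, 37), (11, 35)])
v12: WRITE e=7  (e history now [(8, 39), (9, 13), (12, 7)])
READ c @v8: history=[(1, 4), (3, 23)] -> pick v3 -> 23
v13: WRITE f=12  (f history now [(2, 17), (4, 9), (5, 29), (6, 22), (10, 37), (11, 35), (13, 12)])
v14: WRITE a=24  (a history now [(14, 24)])
v15: WRITE d=32  (d history now [(7, 8), (15, 32)])
v16: WRITE d=15  (d history now [(7, 8), (15, 32), (16, 15)])
v17: WRITE d=25  (d history now [(7, 8), (15, 32), (16, 15), (17, 25)])
v18: WRITE f=37  (f history now [(2, 17), (4, 9), (5, 29), (6, 22), (10, 37), (11, 35), (13, 12), (18, 37)])
READ b @v15: history=[] -> no version <= 15 -> NONE
v19: WRITE c=23  (c history now [(1, 4), (3, 23), (19, 23)])
v20: WRITE c=10  (c history now [(1, 4), (3, 23), (19, 23), (20, 10)])
v21: WRITE b=7  (b history now [(21, 7)])
v22: WRITE c=1  (c history now [(1, 4), (3, 23), (19, 23), (20, 10), (22, 1)])
v23: WRITE e=32  (e history now [(8, 39), (9, 13), (12, 7), (23, 32)])
READ e @v17: history=[(8, 39), (9, 13), (12, 7), (23, 32)] -> pick v12 -> 7
v24: WRITE f=5  (f history now [(2, 17), (4, 9), (5, 29), (6, 22), (10, 37), (11, 35), (13, 12), (18, 37), (24, 5)])
Read results in order: ['NONE', 'NONE', '23', '23', 'NONE', '7']
NONE count = 3

Answer: 3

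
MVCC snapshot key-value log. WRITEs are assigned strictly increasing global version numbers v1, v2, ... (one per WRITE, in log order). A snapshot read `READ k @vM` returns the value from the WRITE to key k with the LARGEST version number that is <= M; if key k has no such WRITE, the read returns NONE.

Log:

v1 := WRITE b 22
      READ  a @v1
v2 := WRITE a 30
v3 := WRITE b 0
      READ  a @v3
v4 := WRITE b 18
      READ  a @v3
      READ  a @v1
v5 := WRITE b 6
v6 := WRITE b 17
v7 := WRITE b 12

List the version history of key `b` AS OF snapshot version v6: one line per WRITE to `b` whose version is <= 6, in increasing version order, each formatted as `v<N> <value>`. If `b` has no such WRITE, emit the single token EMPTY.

Answer: v1 22
v3 0
v4 18
v5 6
v6 17

Derivation:
Scan writes for key=b with version <= 6:
  v1 WRITE b 22 -> keep
  v2 WRITE a 30 -> skip
  v3 WRITE b 0 -> keep
  v4 WRITE b 18 -> keep
  v5 WRITE b 6 -> keep
  v6 WRITE b 17 -> keep
  v7 WRITE b 12 -> drop (> snap)
Collected: [(1, 22), (3, 0), (4, 18), (5, 6), (6, 17)]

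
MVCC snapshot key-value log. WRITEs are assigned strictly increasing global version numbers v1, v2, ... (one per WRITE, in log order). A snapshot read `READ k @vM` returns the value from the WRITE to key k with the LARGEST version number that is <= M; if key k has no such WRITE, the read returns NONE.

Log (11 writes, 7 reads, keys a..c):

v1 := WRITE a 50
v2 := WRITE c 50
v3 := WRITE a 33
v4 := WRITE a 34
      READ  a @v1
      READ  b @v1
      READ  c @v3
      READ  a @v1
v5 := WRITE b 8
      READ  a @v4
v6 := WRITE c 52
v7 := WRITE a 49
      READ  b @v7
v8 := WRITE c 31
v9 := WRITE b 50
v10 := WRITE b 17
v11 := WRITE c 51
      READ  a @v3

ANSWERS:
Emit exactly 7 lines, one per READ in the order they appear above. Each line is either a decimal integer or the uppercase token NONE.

v1: WRITE a=50  (a history now [(1, 50)])
v2: WRITE c=50  (c history now [(2, 50)])
v3: WRITE a=33  (a history now [(1, 50), (3, 33)])
v4: WRITE a=34  (a history now [(1, 50), (3, 33), (4, 34)])
READ a @v1: history=[(1, 50), (3, 33), (4, 34)] -> pick v1 -> 50
READ b @v1: history=[] -> no version <= 1 -> NONE
READ c @v3: history=[(2, 50)] -> pick v2 -> 50
READ a @v1: history=[(1, 50), (3, 33), (4, 34)] -> pick v1 -> 50
v5: WRITE b=8  (b history now [(5, 8)])
READ a @v4: history=[(1, 50), (3, 33), (4, 34)] -> pick v4 -> 34
v6: WRITE c=52  (c history now [(2, 50), (6, 52)])
v7: WRITE a=49  (a history now [(1, 50), (3, 33), (4, 34), (7, 49)])
READ b @v7: history=[(5, 8)] -> pick v5 -> 8
v8: WRITE c=31  (c history now [(2, 50), (6, 52), (8, 31)])
v9: WRITE b=50  (b history now [(5, 8), (9, 50)])
v10: WRITE b=17  (b history now [(5, 8), (9, 50), (10, 17)])
v11: WRITE c=51  (c history now [(2, 50), (6, 52), (8, 31), (11, 51)])
READ a @v3: history=[(1, 50), (3, 33), (4, 34), (7, 49)] -> pick v3 -> 33

Answer: 50
NONE
50
50
34
8
33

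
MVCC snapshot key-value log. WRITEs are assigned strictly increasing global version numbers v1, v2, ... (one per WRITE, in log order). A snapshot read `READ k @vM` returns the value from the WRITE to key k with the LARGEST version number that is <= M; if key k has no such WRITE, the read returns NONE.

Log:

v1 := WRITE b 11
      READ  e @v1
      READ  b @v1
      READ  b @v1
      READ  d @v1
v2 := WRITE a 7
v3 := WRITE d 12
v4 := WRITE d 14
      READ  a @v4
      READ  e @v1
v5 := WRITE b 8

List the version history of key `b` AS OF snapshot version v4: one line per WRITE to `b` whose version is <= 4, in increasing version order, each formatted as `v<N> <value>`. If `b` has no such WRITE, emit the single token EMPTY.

Answer: v1 11

Derivation:
Scan writes for key=b with version <= 4:
  v1 WRITE b 11 -> keep
  v2 WRITE a 7 -> skip
  v3 WRITE d 12 -> skip
  v4 WRITE d 14 -> skip
  v5 WRITE b 8 -> drop (> snap)
Collected: [(1, 11)]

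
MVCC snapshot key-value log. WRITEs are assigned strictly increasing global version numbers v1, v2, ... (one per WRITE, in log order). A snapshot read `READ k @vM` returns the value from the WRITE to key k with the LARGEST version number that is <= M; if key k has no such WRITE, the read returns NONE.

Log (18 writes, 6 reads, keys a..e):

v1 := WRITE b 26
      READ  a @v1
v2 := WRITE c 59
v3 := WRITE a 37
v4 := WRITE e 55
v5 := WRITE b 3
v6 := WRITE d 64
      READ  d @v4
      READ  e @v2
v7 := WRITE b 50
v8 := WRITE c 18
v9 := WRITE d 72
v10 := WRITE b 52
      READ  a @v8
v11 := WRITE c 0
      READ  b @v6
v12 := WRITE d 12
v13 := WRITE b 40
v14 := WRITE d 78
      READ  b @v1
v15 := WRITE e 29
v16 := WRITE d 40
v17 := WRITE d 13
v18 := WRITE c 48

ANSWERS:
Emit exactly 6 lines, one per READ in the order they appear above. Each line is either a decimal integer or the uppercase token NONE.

v1: WRITE b=26  (b history now [(1, 26)])
READ a @v1: history=[] -> no version <= 1 -> NONE
v2: WRITE c=59  (c history now [(2, 59)])
v3: WRITE a=37  (a history now [(3, 37)])
v4: WRITE e=55  (e history now [(4, 55)])
v5: WRITE b=3  (b history now [(1, 26), (5, 3)])
v6: WRITE d=64  (d history now [(6, 64)])
READ d @v4: history=[(6, 64)] -> no version <= 4 -> NONE
READ e @v2: history=[(4, 55)] -> no version <= 2 -> NONE
v7: WRITE b=50  (b history now [(1, 26), (5, 3), (7, 50)])
v8: WRITE c=18  (c history now [(2, 59), (8, 18)])
v9: WRITE d=72  (d history now [(6, 64), (9, 72)])
v10: WRITE b=52  (b history now [(1, 26), (5, 3), (7, 50), (10, 52)])
READ a @v8: history=[(3, 37)] -> pick v3 -> 37
v11: WRITE c=0  (c history now [(2, 59), (8, 18), (11, 0)])
READ b @v6: history=[(1, 26), (5, 3), (7, 50), (10, 52)] -> pick v5 -> 3
v12: WRITE d=12  (d history now [(6, 64), (9, 72), (12, 12)])
v13: WRITE b=40  (b history now [(1, 26), (5, 3), (7, 50), (10, 52), (13, 40)])
v14: WRITE d=78  (d history now [(6, 64), (9, 72), (12, 12), (14, 78)])
READ b @v1: history=[(1, 26), (5, 3), (7, 50), (10, 52), (13, 40)] -> pick v1 -> 26
v15: WRITE e=29  (e history now [(4, 55), (15, 29)])
v16: WRITE d=40  (d history now [(6, 64), (9, 72), (12, 12), (14, 78), (16, 40)])
v17: WRITE d=13  (d history now [(6, 64), (9, 72), (12, 12), (14, 78), (16, 40), (17, 13)])
v18: WRITE c=48  (c history now [(2, 59), (8, 18), (11, 0), (18, 48)])

Answer: NONE
NONE
NONE
37
3
26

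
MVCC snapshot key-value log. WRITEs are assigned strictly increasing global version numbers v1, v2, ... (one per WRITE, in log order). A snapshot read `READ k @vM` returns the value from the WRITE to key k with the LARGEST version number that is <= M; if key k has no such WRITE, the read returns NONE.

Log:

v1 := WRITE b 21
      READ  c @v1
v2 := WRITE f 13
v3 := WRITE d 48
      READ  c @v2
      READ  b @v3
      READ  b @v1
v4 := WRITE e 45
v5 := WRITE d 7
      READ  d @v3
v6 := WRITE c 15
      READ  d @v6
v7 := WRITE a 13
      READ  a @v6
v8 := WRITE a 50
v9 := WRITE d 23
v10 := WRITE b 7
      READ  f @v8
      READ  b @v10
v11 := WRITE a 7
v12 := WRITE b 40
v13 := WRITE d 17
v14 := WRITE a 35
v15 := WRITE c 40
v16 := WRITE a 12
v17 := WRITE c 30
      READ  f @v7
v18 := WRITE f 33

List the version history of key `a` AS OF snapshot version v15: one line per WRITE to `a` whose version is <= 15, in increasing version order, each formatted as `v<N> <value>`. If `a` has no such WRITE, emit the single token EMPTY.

Scan writes for key=a with version <= 15:
  v1 WRITE b 21 -> skip
  v2 WRITE f 13 -> skip
  v3 WRITE d 48 -> skip
  v4 WRITE e 45 -> skip
  v5 WRITE d 7 -> skip
  v6 WRITE c 15 -> skip
  v7 WRITE a 13 -> keep
  v8 WRITE a 50 -> keep
  v9 WRITE d 23 -> skip
  v10 WRITE b 7 -> skip
  v11 WRITE a 7 -> keep
  v12 WRITE b 40 -> skip
  v13 WRITE d 17 -> skip
  v14 WRITE a 35 -> keep
  v15 WRITE c 40 -> skip
  v16 WRITE a 12 -> drop (> snap)
  v17 WRITE c 30 -> skip
  v18 WRITE f 33 -> skip
Collected: [(7, 13), (8, 50), (11, 7), (14, 35)]

Answer: v7 13
v8 50
v11 7
v14 35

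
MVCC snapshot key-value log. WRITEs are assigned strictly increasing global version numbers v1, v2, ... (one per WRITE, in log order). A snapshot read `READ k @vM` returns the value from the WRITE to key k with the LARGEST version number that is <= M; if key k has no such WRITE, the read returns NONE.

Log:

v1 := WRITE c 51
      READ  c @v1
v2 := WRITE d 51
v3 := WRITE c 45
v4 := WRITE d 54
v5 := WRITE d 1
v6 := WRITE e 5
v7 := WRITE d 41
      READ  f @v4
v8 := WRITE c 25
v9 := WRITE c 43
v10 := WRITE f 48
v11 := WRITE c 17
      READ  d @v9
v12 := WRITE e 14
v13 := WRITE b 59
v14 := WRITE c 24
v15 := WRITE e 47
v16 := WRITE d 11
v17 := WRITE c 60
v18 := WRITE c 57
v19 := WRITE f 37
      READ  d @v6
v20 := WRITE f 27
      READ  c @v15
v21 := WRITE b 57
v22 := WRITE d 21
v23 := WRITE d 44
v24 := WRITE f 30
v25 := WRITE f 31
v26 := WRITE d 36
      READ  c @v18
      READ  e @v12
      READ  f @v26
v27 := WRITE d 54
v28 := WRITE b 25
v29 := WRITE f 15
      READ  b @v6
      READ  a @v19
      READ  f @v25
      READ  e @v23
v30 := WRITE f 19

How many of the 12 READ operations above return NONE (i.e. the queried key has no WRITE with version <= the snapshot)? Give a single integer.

Answer: 3

Derivation:
v1: WRITE c=51  (c history now [(1, 51)])
READ c @v1: history=[(1, 51)] -> pick v1 -> 51
v2: WRITE d=51  (d history now [(2, 51)])
v3: WRITE c=45  (c history now [(1, 51), (3, 45)])
v4: WRITE d=54  (d history now [(2, 51), (4, 54)])
v5: WRITE d=1  (d history now [(2, 51), (4, 54), (5, 1)])
v6: WRITE e=5  (e history now [(6, 5)])
v7: WRITE d=41  (d history now [(2, 51), (4, 54), (5, 1), (7, 41)])
READ f @v4: history=[] -> no version <= 4 -> NONE
v8: WRITE c=25  (c history now [(1, 51), (3, 45), (8, 25)])
v9: WRITE c=43  (c history now [(1, 51), (3, 45), (8, 25), (9, 43)])
v10: WRITE f=48  (f history now [(10, 48)])
v11: WRITE c=17  (c history now [(1, 51), (3, 45), (8, 25), (9, 43), (11, 17)])
READ d @v9: history=[(2, 51), (4, 54), (5, 1), (7, 41)] -> pick v7 -> 41
v12: WRITE e=14  (e history now [(6, 5), (12, 14)])
v13: WRITE b=59  (b history now [(13, 59)])
v14: WRITE c=24  (c history now [(1, 51), (3, 45), (8, 25), (9, 43), (11, 17), (14, 24)])
v15: WRITE e=47  (e history now [(6, 5), (12, 14), (15, 47)])
v16: WRITE d=11  (d history now [(2, 51), (4, 54), (5, 1), (7, 41), (16, 11)])
v17: WRITE c=60  (c history now [(1, 51), (3, 45), (8, 25), (9, 43), (11, 17), (14, 24), (17, 60)])
v18: WRITE c=57  (c history now [(1, 51), (3, 45), (8, 25), (9, 43), (11, 17), (14, 24), (17, 60), (18, 57)])
v19: WRITE f=37  (f history now [(10, 48), (19, 37)])
READ d @v6: history=[(2, 51), (4, 54), (5, 1), (7, 41), (16, 11)] -> pick v5 -> 1
v20: WRITE f=27  (f history now [(10, 48), (19, 37), (20, 27)])
READ c @v15: history=[(1, 51), (3, 45), (8, 25), (9, 43), (11, 17), (14, 24), (17, 60), (18, 57)] -> pick v14 -> 24
v21: WRITE b=57  (b history now [(13, 59), (21, 57)])
v22: WRITE d=21  (d history now [(2, 51), (4, 54), (5, 1), (7, 41), (16, 11), (22, 21)])
v23: WRITE d=44  (d history now [(2, 51), (4, 54), (5, 1), (7, 41), (16, 11), (22, 21), (23, 44)])
v24: WRITE f=30  (f history now [(10, 48), (19, 37), (20, 27), (24, 30)])
v25: WRITE f=31  (f history now [(10, 48), (19, 37), (20, 27), (24, 30), (25, 31)])
v26: WRITE d=36  (d history now [(2, 51), (4, 54), (5, 1), (7, 41), (16, 11), (22, 21), (23, 44), (26, 36)])
READ c @v18: history=[(1, 51), (3, 45), (8, 25), (9, 43), (11, 17), (14, 24), (17, 60), (18, 57)] -> pick v18 -> 57
READ e @v12: history=[(6, 5), (12, 14), (15, 47)] -> pick v12 -> 14
READ f @v26: history=[(10, 48), (19, 37), (20, 27), (24, 30), (25, 31)] -> pick v25 -> 31
v27: WRITE d=54  (d history now [(2, 51), (4, 54), (5, 1), (7, 41), (16, 11), (22, 21), (23, 44), (26, 36), (27, 54)])
v28: WRITE b=25  (b history now [(13, 59), (21, 57), (28, 25)])
v29: WRITE f=15  (f history now [(10, 48), (19, 37), (20, 27), (24, 30), (25, 31), (29, 15)])
READ b @v6: history=[(13, 59), (21, 57), (28, 25)] -> no version <= 6 -> NONE
READ a @v19: history=[] -> no version <= 19 -> NONE
READ f @v25: history=[(10, 48), (19, 37), (20, 27), (24, 30), (25, 31), (29, 15)] -> pick v25 -> 31
READ e @v23: history=[(6, 5), (12, 14), (15, 47)] -> pick v15 -> 47
v30: WRITE f=19  (f history now [(10, 48), (19, 37), (20, 27), (24, 30), (25, 31), (29, 15), (30, 19)])
Read results in order: ['51', 'NONE', '41', '1', '24', '57', '14', '31', 'NONE', 'NONE', '31', '47']
NONE count = 3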